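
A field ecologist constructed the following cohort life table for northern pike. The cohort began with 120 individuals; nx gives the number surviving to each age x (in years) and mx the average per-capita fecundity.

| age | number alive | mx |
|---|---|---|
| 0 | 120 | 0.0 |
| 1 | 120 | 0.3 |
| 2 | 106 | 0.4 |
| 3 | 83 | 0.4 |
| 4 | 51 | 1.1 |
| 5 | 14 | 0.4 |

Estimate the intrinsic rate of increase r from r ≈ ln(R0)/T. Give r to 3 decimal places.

lx = nx/n0 = nx/120: 1, 1, 0.88333…, 0.69167…, 0.425, 0.11667…
R0 = Σ lx·mx = 0 + 0.3 + 0.35333… + 0.27667… + 0.4675 + 0.04667… = 1.444167…
Σ x·lx·mx = 3.94…; T = 3.94…/1.444167… = 2.72822…
r ≈ ln(R0)/T = ln(1.444167…)/2.72822… = 0.13472… → 0.135

0.135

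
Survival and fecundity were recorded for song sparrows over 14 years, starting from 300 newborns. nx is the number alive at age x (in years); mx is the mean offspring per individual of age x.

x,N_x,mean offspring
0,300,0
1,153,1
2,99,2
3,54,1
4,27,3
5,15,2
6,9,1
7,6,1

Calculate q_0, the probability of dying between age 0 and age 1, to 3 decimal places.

lx = nx/n0 = nx/300: 1, 0.51, 0.33, 0.18, 0.09, 0.05, 0.03, 0.02
q_0 = (l_0 − l_1) / l_0 = (1 − 0.51) / 1
     = 0.49 / 1 = 0.49 → 0.490

0.490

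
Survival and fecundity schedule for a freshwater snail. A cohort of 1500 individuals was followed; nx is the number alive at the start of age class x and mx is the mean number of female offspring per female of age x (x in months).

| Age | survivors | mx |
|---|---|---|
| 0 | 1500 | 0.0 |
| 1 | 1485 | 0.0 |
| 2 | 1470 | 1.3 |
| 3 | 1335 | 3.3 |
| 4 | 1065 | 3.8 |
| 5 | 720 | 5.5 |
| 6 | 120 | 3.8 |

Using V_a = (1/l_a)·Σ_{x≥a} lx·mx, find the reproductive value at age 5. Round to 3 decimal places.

6.133

lx = nx/n0 = nx/1500: 1, 0.99, 0.98, 0.89, 0.71, 0.48, 0.08
lx·mx for x ≥ 5: 2.64, 0.304 → sum = 2.944
V_5 = 2.944 / l_5 = 2.944 / 0.48 = 6.133333… → 6.133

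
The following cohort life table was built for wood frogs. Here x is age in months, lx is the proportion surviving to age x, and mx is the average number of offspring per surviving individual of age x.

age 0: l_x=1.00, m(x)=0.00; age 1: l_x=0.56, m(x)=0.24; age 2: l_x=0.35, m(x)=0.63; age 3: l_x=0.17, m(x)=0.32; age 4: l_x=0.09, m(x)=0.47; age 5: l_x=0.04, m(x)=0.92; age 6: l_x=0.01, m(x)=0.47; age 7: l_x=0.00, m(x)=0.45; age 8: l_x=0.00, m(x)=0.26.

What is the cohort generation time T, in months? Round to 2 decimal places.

2.27

lx·mx: 0, 0.1344, 0.2205, 0.0544, 0.0423, 0.0368, 0.0047, 0, 0 → R0 = 0.4931
x·lx·mx: 0, 0.1344, 0.441, 0.1632, 0.1692, 0.184, 0.0282, 0, 0 → Σ = 1.12
T = 1.12 / 0.4931 = 2.271345… → 2.27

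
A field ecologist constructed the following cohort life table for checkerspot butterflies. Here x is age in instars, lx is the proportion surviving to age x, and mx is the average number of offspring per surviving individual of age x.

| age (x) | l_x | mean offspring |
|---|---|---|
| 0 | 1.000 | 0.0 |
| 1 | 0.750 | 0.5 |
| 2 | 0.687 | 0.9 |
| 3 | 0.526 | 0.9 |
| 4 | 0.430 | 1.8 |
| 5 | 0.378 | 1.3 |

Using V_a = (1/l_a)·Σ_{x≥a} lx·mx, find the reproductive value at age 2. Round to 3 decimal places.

3.431

lx·mx for x ≥ 2: 0.6183, 0.4734, 0.774, 0.4914 → sum = 2.3571
V_2 = 2.3571 / l_2 = 2.3571 / 0.687 = 3.431004… → 3.431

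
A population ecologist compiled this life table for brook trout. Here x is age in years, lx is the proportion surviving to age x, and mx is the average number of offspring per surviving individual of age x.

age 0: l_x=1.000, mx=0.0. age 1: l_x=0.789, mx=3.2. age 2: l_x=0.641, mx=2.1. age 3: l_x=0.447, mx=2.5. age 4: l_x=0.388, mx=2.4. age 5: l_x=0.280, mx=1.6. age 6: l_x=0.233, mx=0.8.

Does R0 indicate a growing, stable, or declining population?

growing

R0 = Σ lx·mx = 0 + 2.5248 + 1.3461 + 1.1175 + 0.9312 + 0.448 + 0.1864 = 6.554
R0 > 1, so the population is growing.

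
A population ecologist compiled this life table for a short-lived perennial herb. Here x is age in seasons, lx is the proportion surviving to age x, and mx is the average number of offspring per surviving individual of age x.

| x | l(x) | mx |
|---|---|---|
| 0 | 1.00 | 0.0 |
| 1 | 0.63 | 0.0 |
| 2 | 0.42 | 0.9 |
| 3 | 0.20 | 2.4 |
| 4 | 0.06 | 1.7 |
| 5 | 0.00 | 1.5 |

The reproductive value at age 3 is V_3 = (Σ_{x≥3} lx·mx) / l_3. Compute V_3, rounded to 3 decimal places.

2.910

lx·mx for x ≥ 3: 0.48, 0.102, 0 → sum = 0.582
V_3 = 0.582 / l_3 = 0.582 / 0.2 = 2.91 → 2.910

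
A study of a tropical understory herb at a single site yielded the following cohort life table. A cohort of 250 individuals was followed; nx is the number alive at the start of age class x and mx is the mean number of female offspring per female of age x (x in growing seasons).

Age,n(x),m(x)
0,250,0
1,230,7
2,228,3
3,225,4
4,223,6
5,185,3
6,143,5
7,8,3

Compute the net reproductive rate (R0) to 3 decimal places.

23.304

lx = nx/n0 = nx/250: 1, 0.92, 0.912, 0.9, 0.892, 0.74, 0.572, 0.032
lx·mx by age: 0, 6.44, 2.736, 3.6, 5.352, 2.22, 2.86, 0.096
R0 = Σ lx·mx = 23.304 → 23.304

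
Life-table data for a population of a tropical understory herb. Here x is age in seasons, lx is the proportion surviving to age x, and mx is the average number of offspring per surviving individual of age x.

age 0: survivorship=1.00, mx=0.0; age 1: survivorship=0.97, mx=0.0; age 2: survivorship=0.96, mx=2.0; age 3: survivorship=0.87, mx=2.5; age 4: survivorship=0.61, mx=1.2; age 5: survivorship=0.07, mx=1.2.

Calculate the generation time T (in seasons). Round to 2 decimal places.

2.79

lx·mx: 0, 0, 1.92, 2.175, 0.732, 0.084 → R0 = 4.911
x·lx·mx: 0, 0, 3.84, 6.525, 2.928, 0.42 → Σ = 13.713
T = 13.713 / 4.911 = 2.792303… → 2.79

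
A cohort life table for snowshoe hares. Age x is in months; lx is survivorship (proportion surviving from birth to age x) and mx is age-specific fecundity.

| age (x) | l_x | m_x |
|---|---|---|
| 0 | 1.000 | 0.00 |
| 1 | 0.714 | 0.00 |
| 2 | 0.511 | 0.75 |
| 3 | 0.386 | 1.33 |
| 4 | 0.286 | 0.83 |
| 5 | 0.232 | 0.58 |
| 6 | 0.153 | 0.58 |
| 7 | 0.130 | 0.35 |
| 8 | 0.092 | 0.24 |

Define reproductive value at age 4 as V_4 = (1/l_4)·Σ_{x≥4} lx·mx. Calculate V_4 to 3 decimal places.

1.847

lx·mx for x ≥ 4: 0.23738, 0.13456, 0.08874, 0.0455, 0.02208 → sum = 0.52826
V_4 = 0.52826 / l_4 = 0.52826 / 0.286 = 1.847063… → 1.847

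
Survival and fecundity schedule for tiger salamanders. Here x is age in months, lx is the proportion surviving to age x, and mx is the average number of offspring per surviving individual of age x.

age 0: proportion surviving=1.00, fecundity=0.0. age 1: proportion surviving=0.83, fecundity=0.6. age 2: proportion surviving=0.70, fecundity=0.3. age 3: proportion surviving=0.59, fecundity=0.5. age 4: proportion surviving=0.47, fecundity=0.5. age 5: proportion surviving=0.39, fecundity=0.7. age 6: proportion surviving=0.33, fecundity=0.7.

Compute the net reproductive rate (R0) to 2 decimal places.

1.74

lx·mx by age: 0, 0.498, 0.21, 0.295, 0.235, 0.273, 0.231
R0 = Σ lx·mx = 1.742 → 1.74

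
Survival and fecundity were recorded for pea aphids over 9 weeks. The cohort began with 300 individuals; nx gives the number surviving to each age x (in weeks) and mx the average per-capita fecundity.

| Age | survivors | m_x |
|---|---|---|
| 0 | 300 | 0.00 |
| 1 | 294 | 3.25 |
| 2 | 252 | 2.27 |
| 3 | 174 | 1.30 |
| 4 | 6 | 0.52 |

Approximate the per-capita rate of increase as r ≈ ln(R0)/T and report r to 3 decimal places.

lx = nx/n0 = nx/300: 1, 0.98, 0.84, 0.58, 0.02
R0 = Σ lx·mx = 0 + 3.185 + 1.9068 + 0.754 + 0.0104 = 5.8562
Σ x·lx·mx = 9.3022; T = 9.3022/5.8562 = 1.58844…
r ≈ ln(R0)/T = ln(5.8562)/1.58844… = 1.11273… → 1.113

1.113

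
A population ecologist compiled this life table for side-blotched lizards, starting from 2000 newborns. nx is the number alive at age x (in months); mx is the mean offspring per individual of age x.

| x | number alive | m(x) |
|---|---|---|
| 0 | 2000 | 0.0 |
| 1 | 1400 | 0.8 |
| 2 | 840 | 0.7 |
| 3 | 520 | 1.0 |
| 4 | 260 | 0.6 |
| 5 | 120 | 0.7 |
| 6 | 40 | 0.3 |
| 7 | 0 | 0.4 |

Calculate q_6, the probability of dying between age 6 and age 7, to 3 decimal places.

lx = nx/n0 = nx/2000: 1, 0.7, 0.42, 0.26, 0.13, 0.06, 0.02, 0
q_6 = (l_6 − l_7) / l_6 = (0.02 − 0) / 0.02
     = 0.02 / 0.02 = 1 → 1.000

1.000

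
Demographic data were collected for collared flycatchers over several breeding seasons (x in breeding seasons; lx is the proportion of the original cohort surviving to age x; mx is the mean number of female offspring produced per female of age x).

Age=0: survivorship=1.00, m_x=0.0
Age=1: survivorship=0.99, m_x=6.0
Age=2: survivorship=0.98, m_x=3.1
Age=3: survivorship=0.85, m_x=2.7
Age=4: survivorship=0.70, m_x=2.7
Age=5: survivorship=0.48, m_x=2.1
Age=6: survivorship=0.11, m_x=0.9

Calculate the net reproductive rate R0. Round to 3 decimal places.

lx·mx by age: 0, 5.94, 3.038, 2.295, 1.89, 1.008, 0.099
R0 = Σ lx·mx = 14.27 → 14.270

14.270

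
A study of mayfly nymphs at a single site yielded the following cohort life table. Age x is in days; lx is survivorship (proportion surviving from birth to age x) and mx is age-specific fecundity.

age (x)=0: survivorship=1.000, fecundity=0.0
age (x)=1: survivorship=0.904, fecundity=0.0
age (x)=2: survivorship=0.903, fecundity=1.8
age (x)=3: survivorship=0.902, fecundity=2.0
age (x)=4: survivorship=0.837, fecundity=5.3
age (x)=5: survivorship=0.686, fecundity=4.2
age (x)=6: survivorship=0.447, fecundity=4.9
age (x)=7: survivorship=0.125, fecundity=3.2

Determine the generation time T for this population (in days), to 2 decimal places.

4.26

lx·mx: 0, 0, 1.6254, 1.804, 4.4361, 2.8812, 2.1903, 0.4 → R0 = 13.337
x·lx·mx: 0, 0, 3.2508, 5.412, 17.7444, 14.406, 13.1418, 2.8 → Σ = 56.755
T = 56.755 / 13.337 = 4.255455… → 4.26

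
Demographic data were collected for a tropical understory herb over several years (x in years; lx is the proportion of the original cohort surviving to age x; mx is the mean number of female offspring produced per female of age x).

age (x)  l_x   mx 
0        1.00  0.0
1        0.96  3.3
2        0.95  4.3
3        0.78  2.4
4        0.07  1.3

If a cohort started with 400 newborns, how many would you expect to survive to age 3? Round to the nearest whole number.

Expected survivors = N0 · l_3 = 400 × 0.78 = 312 → 312

312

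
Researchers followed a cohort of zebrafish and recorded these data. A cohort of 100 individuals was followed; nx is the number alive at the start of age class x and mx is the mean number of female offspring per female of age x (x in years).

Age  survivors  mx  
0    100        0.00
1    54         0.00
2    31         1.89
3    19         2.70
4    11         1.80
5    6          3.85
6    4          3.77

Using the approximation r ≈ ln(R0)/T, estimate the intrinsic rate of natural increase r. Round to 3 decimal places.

lx = nx/n0 = nx/100: 1, 0.54, 0.31, 0.19, 0.11, 0.06, 0.04
R0 = Σ lx·mx = 0 + 0 + 0.5859 + 0.513 + 0.198 + 0.231 + 0.1508 = 1.6787
Σ x·lx·mx = 5.5626; T = 5.5626/1.6787 = 3.31364…
r ≈ ln(R0)/T = ln(1.6787)/3.31364… = 0.15633… → 0.156

0.156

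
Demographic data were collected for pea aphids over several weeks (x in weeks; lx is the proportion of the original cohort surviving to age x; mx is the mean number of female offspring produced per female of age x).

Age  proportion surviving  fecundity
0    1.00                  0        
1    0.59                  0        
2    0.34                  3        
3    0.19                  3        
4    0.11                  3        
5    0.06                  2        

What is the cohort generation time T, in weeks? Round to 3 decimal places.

lx·mx: 0, 0, 1.02, 0.57, 0.33, 0.12 → R0 = 2.04
x·lx·mx: 0, 0, 2.04, 1.71, 1.32, 0.6 → Σ = 5.67
T = 5.67 / 2.04 = 2.779412… → 2.779

2.779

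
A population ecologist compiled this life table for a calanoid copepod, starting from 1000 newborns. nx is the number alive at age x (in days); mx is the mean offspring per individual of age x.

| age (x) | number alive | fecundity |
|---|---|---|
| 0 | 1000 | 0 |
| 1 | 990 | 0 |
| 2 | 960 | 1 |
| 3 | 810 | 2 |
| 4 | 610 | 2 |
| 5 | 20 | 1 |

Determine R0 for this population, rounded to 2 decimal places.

3.82

lx = nx/n0 = nx/1000: 1, 0.99, 0.96, 0.81, 0.61, 0.02
lx·mx by age: 0, 0, 0.96, 1.62, 1.22, 0.02
R0 = Σ lx·mx = 3.82 → 3.82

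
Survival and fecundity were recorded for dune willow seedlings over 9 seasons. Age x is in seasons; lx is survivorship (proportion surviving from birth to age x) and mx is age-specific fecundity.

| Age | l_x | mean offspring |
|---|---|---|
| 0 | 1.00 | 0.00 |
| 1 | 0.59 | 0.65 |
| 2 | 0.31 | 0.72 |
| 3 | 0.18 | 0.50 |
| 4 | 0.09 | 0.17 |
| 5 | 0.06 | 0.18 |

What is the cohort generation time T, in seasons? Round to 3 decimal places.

1.681

lx·mx: 0, 0.3835, 0.2232, 0.09, 0.0153, 0.0108 → R0 = 0.7228
x·lx·mx: 0, 0.3835, 0.4464, 0.27, 0.0612, 0.054 → Σ = 1.2151
T = 1.2151 / 0.7228 = 1.681101… → 1.681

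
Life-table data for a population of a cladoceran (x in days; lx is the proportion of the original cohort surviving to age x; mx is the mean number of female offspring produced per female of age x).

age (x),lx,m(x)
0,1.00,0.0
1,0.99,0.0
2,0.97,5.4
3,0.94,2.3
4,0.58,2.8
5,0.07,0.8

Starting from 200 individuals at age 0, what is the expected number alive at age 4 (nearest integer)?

Expected survivors = N0 · l_4 = 200 × 0.58 = 116 → 116

116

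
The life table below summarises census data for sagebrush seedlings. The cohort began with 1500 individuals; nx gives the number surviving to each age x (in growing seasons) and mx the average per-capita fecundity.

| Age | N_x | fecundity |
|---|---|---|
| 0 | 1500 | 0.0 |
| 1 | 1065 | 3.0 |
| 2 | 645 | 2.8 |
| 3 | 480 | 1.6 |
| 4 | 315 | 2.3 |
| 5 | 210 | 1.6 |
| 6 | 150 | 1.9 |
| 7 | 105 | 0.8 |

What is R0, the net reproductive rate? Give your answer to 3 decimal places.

4.799

lx = nx/n0 = nx/1500: 1, 0.71, 0.43, 0.32, 0.21, 0.14, 0.1, 0.07
lx·mx by age: 0, 2.13, 1.204, 0.512, 0.483, 0.224, 0.19, 0.056
R0 = Σ lx·mx = 4.799 → 4.799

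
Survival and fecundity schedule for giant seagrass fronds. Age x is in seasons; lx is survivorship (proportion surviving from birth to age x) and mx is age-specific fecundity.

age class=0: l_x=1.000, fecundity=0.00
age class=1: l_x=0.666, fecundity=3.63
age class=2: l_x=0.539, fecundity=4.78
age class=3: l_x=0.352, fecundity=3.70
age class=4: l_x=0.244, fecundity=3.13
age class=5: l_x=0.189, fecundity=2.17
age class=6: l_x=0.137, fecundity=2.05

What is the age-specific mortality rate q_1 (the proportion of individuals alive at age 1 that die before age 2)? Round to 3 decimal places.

q_1 = (l_1 − l_2) / l_1 = (0.666 − 0.539) / 0.666
     = 0.127 / 0.666 = 0.190691… → 0.191

0.191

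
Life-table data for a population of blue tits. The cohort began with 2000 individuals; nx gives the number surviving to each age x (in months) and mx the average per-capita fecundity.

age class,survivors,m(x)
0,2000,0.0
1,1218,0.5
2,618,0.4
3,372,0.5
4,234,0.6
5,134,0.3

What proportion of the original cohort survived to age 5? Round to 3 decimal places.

l_5 = n_5/n_0 = 134/2000 = 0.067 → 0.067

0.067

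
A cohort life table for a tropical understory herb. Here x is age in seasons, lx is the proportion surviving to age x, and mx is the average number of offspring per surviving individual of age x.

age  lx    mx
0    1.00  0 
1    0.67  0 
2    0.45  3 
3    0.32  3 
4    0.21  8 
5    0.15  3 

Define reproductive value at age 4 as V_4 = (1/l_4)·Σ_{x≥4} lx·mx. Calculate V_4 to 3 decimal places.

lx·mx for x ≥ 4: 1.68, 0.45 → sum = 2.13
V_4 = 2.13 / l_4 = 2.13 / 0.21 = 10.142857… → 10.143

10.143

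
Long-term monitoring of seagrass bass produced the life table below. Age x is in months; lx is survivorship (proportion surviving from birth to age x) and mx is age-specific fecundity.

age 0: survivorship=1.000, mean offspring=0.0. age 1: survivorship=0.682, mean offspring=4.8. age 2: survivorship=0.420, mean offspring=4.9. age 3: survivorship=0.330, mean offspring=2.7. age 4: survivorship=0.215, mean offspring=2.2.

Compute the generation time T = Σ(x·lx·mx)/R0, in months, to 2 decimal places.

lx·mx: 0, 3.2736, 2.058, 0.891, 0.473 → R0 = 6.6956
x·lx·mx: 0, 3.2736, 4.116, 2.673, 1.892 → Σ = 11.9546
T = 11.9546 / 6.6956 = 1.785441… → 1.79

1.79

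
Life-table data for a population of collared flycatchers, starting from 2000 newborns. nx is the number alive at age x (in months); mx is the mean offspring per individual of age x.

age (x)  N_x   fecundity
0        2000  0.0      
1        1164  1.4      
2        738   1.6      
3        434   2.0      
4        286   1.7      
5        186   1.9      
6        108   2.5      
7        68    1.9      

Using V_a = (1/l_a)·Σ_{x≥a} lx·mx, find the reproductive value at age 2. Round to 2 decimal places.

4.45

lx = nx/n0 = nx/2000: 1, 0.582, 0.369, 0.217, 0.143, 0.093, 0.054, 0.034
lx·mx for x ≥ 2: 0.5904, 0.434, 0.2431, 0.1767, 0.135, 0.0646 → sum = 1.6438
V_2 = 1.6438 / l_2 = 1.6438 / 0.369 = 4.454743… → 4.45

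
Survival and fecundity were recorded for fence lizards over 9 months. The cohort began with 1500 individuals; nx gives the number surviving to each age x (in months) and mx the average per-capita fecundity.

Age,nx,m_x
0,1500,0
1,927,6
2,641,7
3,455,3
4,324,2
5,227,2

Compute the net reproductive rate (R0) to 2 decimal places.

lx = nx/n0 = nx/1500: 1, 0.618, 0.42733…, 0.30333…, 0.216, 0.15133…
lx·mx by age: 0, 3.708, 2.991333…, 0.91…, 0.432, 0.302667…
R0 = Σ lx·mx = 8.344… → 8.34

8.34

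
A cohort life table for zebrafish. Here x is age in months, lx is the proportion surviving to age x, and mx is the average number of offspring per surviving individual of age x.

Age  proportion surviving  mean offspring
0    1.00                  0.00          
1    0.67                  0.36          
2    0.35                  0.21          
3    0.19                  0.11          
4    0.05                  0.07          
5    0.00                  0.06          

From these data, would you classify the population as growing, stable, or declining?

declining

R0 = Σ lx·mx = 0 + 0.2412 + 0.0735 + 0.0209 + 0.0035 + 0 = 0.3391
R0 < 1, so the population is declining.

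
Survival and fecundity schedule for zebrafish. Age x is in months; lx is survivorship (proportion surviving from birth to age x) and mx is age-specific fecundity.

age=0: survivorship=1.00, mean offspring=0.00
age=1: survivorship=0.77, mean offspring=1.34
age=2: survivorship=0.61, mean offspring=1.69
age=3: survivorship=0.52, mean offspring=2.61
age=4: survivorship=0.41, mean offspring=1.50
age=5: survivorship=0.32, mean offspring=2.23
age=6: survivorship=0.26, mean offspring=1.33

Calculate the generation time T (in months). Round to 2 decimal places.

lx·mx: 0, 1.0318, 1.0309, 1.3572, 0.615, 0.7136, 0.3458 → R0 = 5.0943
x·lx·mx: 0, 1.0318, 2.0618, 4.0716, 2.46, 3.568, 2.0748 → Σ = 15.268
T = 15.268 / 5.0943 = 2.997075… → 3.00

3.00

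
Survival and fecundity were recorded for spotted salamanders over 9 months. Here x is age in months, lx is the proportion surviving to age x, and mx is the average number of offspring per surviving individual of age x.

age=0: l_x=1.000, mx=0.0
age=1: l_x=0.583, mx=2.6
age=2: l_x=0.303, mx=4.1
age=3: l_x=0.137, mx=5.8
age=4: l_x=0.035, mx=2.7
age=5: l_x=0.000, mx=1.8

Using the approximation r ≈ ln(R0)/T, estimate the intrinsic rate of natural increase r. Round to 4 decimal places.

0.6979

R0 = Σ lx·mx = 0 + 1.5158 + 1.2423 + 0.7946 + 0.0945 + 0 = 3.6472
Σ x·lx·mx = 6.7622; T = 6.7622/3.6472 = 1.85408…
r ≈ ln(R0)/T = ln(3.6472)/1.85408… = 0.697899… → 0.6979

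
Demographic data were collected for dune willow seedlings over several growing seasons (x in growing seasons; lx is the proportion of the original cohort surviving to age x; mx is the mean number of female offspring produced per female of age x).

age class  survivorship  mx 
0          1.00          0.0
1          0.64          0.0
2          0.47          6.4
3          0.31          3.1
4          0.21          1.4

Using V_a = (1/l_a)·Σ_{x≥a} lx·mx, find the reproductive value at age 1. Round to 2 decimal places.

6.66

lx·mx for x ≥ 1: 0, 3.008, 0.961, 0.294 → sum = 4.263
V_1 = 4.263 / l_1 = 4.263 / 0.64 = 6.660938… → 6.66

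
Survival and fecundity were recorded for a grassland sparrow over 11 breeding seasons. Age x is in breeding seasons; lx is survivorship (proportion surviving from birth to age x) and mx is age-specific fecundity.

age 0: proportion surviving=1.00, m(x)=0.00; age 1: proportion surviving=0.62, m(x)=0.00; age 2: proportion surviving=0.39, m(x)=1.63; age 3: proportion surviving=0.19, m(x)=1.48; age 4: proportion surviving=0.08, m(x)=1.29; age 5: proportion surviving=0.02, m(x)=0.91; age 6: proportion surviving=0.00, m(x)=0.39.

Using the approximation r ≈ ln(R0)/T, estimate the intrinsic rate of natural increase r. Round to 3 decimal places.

0.015

R0 = Σ lx·mx = 0 + 0 + 0.6357 + 0.2812 + 0.1032 + 0.0182 + 0 = 1.0383
Σ x·lx·mx = 2.6188; T = 2.6188/1.0383 = 2.5222…
r ≈ ln(R0)/T = ln(1.0383)/2.5222… = 0.0149… → 0.015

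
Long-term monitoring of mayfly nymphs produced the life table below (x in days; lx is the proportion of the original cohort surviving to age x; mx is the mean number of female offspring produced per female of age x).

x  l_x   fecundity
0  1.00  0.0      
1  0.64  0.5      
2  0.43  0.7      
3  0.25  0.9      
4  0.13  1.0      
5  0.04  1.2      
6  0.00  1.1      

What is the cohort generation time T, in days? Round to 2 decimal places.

2.30

lx·mx: 0, 0.32, 0.301, 0.225, 0.13, 0.048, 0 → R0 = 1.024
x·lx·mx: 0, 0.32, 0.602, 0.675, 0.52, 0.24, 0 → Σ = 2.357
T = 2.357 / 1.024 = 2.301758… → 2.30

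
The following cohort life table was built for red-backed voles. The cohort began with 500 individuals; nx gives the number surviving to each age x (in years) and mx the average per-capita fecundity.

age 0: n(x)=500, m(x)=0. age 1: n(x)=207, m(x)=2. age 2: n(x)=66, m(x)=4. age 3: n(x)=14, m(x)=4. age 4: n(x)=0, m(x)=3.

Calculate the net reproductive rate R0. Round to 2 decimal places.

lx = nx/n0 = nx/500: 1, 0.414, 0.132, 0.028, 0
lx·mx by age: 0, 0.828, 0.528, 0.112, 0
R0 = Σ lx·mx = 1.468 → 1.47

1.47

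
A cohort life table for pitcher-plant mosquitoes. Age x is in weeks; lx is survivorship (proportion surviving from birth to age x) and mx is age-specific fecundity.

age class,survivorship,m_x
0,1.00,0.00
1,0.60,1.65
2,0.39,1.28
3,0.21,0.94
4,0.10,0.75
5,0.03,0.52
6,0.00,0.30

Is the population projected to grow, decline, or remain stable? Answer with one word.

R0 = Σ lx·mx = 0 + 0.99 + 0.4992 + 0.1974 + 0.075 + 0.0156 + 0 = 1.7772
R0 > 1, so the population is growing.

growing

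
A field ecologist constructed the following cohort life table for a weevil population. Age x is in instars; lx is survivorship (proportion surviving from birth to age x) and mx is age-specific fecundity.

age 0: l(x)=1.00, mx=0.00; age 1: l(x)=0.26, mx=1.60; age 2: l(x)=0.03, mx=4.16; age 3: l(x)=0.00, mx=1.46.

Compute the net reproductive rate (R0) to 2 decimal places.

lx·mx by age: 0, 0.416, 0.1248, 0
R0 = Σ lx·mx = 0.5408 → 0.54

0.54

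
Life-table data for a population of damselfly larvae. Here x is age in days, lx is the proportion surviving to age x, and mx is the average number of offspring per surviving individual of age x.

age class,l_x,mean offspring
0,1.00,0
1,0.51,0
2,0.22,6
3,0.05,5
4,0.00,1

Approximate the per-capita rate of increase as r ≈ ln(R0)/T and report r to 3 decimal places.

R0 = Σ lx·mx = 0 + 0 + 1.32 + 0.25 + 0 = 1.57
Σ x·lx·mx = 3.39; T = 3.39/1.57 = 2.15924…
r ≈ ln(R0)/T = ln(1.57)/2.15924… = 0.20891… → 0.209

0.209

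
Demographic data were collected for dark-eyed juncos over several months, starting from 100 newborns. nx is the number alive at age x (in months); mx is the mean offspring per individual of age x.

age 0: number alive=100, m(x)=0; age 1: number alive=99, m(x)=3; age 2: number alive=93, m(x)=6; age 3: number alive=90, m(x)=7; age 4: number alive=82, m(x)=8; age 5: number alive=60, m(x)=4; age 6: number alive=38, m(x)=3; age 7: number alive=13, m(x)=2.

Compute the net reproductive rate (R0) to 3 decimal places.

25.210

lx = nx/n0 = nx/100: 1, 0.99, 0.93, 0.9, 0.82, 0.6, 0.38, 0.13
lx·mx by age: 0, 2.97, 5.58, 6.3, 6.56, 2.4, 1.14, 0.26
R0 = Σ lx·mx = 25.21 → 25.210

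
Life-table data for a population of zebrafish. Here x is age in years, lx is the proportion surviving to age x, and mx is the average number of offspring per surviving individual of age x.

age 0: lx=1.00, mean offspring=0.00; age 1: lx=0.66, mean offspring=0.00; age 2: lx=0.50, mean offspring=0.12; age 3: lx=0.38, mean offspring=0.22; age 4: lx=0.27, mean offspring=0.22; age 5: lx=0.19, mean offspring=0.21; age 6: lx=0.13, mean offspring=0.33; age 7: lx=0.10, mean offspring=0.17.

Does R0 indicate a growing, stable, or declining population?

R0 = Σ lx·mx = 0 + 0 + 0.06 + 0.0836 + 0.0594 + 0.0399 + 0.0429 + 0.017 = 0.3028
R0 < 1, so the population is declining.

declining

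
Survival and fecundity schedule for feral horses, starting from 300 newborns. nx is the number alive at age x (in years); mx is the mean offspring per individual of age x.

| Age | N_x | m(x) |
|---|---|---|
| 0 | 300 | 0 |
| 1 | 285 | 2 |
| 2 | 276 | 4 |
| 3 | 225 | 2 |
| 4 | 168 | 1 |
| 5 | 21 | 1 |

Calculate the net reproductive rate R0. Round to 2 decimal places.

7.71

lx = nx/n0 = nx/300: 1, 0.95, 0.92, 0.75, 0.56, 0.07
lx·mx by age: 0, 1.9, 3.68, 1.5, 0.56, 0.07
R0 = Σ lx·mx = 7.71 → 7.71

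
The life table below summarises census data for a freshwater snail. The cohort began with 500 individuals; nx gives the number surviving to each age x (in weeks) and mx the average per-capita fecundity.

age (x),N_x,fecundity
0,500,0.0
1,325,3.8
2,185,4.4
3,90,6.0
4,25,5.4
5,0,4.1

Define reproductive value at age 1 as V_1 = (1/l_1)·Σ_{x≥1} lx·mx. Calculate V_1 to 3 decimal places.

8.382

lx = nx/n0 = nx/500: 1, 0.65, 0.37, 0.18, 0.05, 0
lx·mx for x ≥ 1: 2.47, 1.628, 1.08, 0.27, 0 → sum = 5.448
V_1 = 5.448 / l_1 = 5.448 / 0.65 = 8.381538… → 8.382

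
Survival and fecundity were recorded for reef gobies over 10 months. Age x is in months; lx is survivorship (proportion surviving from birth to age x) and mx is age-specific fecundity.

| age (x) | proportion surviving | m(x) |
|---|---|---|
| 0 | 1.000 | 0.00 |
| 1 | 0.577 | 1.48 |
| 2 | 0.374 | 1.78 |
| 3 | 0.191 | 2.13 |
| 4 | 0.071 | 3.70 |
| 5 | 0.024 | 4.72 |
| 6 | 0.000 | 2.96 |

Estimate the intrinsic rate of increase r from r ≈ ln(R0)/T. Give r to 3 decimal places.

0.382

R0 = Σ lx·mx = 0 + 0.85396 + 0.66572 + 0.40683 + 0.2627 + 0.11328 + 0 = 2.30249
Σ x·lx·mx = 5.02309; T = 5.02309/2.30249 = 2.18159…
r ≈ ln(R0)/T = ln(2.30249)/2.18159… = 0.38229… → 0.382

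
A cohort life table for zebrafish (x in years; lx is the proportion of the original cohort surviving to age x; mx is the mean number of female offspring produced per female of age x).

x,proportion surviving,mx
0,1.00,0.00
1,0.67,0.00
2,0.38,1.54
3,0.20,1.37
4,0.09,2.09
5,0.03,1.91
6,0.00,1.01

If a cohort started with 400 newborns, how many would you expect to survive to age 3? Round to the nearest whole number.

80

Expected survivors = N0 · l_3 = 400 × 0.20 = 80 → 80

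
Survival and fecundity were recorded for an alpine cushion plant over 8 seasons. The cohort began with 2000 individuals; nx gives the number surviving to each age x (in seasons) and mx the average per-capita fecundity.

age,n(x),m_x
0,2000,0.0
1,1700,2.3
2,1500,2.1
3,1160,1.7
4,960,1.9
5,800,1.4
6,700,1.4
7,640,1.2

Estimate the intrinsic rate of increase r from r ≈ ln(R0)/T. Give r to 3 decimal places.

0.656

lx = nx/n0 = nx/2000: 1, 0.85, 0.75, 0.58, 0.48, 0.4, 0.35, 0.32
R0 = Σ lx·mx = 0 + 1.955 + 1.575 + 0.986 + 0.912 + 0.56 + 0.49 + 0.384 = 6.862
Σ x·lx·mx = 20.139; T = 20.139/6.862 = 2.93486…
r ≈ ln(R0)/T = ln(6.862)/2.93486… = 0.65625… → 0.656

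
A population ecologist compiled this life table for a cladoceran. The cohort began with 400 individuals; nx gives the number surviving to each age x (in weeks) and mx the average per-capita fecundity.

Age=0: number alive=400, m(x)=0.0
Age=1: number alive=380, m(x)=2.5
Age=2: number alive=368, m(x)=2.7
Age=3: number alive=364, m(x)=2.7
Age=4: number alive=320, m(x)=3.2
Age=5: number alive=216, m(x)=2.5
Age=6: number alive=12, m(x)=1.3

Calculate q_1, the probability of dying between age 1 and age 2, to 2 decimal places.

0.03

lx = nx/n0 = nx/400: 1, 0.95, 0.92, 0.91, 0.8, 0.54, 0.03
q_1 = (l_1 − l_2) / l_1 = (0.95 − 0.92) / 0.95
     = 0.03 / 0.95 = 0.031579… → 0.03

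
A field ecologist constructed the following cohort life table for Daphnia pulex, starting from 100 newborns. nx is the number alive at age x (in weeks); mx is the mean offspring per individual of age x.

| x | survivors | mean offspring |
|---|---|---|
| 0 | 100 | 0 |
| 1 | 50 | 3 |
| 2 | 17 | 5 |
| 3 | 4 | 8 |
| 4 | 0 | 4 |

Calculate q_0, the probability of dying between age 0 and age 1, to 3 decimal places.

0.500

lx = nx/n0 = nx/100: 1, 0.5, 0.17, 0.04, 0
q_0 = (l_0 − l_1) / l_0 = (1 − 0.5) / 1
     = 0.5 / 1 = 0.5 → 0.500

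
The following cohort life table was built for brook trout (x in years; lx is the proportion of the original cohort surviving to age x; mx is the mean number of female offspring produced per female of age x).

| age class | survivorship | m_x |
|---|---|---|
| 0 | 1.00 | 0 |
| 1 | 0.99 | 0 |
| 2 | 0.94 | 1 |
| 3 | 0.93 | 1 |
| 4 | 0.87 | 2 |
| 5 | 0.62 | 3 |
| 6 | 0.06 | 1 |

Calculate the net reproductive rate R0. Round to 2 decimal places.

5.53

lx·mx by age: 0, 0, 0.94, 0.93, 1.74, 1.86, 0.06
R0 = Σ lx·mx = 5.53 → 5.53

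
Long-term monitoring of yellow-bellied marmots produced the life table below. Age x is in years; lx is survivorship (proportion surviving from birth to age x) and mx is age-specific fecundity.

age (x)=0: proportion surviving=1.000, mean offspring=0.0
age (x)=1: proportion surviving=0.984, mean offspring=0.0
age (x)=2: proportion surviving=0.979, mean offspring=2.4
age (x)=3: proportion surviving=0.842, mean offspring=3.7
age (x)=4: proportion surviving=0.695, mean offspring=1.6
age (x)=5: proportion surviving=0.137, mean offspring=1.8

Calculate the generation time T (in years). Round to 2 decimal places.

2.89

lx·mx: 0, 0, 2.3496, 3.1154, 1.112, 0.2466 → R0 = 6.8236
x·lx·mx: 0, 0, 4.6992, 9.3462, 4.448, 1.233 → Σ = 19.7264
T = 19.7264 / 6.8236 = 2.890908… → 2.89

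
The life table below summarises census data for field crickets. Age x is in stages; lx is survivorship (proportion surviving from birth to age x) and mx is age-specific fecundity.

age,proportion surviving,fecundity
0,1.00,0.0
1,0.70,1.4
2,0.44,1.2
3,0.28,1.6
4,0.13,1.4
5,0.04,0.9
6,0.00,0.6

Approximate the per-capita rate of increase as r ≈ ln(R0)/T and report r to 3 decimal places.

R0 = Σ lx·mx = 0 + 0.98 + 0.528 + 0.448 + 0.182 + 0.036 + 0 = 2.174
Σ x·lx·mx = 4.288; T = 4.288/2.174 = 1.9724…
r ≈ ln(R0)/T = ln(2.174)/1.9724… = 0.39372… → 0.394

0.394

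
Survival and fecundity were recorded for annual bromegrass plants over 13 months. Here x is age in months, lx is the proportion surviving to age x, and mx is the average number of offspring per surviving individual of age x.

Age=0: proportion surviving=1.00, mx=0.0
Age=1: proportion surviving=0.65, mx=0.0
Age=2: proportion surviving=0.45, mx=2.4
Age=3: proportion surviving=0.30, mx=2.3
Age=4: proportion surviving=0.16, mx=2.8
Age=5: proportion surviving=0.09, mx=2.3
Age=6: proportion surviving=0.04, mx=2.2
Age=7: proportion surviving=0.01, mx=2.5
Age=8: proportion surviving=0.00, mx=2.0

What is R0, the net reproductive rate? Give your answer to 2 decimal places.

lx·mx by age: 0, 0, 1.08, 0.69, 0.448, 0.207, 0.088, 0.025, 0
R0 = Σ lx·mx = 2.538 → 2.54

2.54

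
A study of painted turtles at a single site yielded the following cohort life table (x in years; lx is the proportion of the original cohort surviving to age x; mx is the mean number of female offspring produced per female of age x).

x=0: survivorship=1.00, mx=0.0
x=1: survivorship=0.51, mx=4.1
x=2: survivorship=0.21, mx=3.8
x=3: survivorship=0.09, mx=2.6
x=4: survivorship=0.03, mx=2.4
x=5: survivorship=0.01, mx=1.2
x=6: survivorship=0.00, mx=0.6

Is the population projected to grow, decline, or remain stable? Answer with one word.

growing

R0 = Σ lx·mx = 0 + 2.091 + 0.798 + 0.234 + 0.072 + 0.012 + 0 = 3.207
R0 > 1, so the population is growing.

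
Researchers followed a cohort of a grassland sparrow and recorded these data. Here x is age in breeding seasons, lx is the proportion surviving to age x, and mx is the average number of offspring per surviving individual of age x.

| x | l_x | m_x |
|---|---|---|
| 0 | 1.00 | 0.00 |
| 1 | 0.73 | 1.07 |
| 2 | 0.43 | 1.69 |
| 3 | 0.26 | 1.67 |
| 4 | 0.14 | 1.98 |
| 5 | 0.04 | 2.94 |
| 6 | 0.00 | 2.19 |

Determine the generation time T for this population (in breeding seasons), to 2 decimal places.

2.24

lx·mx: 0, 0.7811, 0.7267, 0.4342, 0.2772, 0.1176, 0 → R0 = 2.3368
x·lx·mx: 0, 0.7811, 1.4534, 1.3026, 1.1088, 0.588, 0 → Σ = 5.2339
T = 5.2339 / 2.3368 = 2.239772… → 2.24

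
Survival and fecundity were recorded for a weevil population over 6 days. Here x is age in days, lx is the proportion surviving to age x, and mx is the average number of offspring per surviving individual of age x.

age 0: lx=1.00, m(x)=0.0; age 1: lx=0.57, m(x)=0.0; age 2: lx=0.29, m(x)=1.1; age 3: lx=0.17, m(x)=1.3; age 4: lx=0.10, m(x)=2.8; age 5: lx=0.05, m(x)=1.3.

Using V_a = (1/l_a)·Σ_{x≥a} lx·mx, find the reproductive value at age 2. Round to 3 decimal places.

lx·mx for x ≥ 2: 0.319, 0.221, 0.28, 0.065 → sum = 0.885
V_2 = 0.885 / l_2 = 0.885 / 0.29 = 3.051724… → 3.052

3.052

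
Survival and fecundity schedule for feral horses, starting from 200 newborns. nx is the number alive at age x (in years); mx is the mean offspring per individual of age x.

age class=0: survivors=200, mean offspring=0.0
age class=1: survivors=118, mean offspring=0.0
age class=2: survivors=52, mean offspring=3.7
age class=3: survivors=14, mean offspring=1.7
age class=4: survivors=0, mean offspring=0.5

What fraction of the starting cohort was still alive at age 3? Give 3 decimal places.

l_3 = n_3/n_0 = 14/200 = 0.07 → 0.070

0.070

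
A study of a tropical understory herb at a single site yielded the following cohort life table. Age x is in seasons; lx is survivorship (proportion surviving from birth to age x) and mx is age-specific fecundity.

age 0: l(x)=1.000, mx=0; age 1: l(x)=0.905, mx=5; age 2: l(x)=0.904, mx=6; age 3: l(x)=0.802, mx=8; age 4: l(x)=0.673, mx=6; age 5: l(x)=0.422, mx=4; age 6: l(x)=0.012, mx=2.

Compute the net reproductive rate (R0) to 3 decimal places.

lx·mx by age: 0, 4.525, 5.424, 6.416, 4.038, 1.688, 0.024
R0 = Σ lx·mx = 22.115 → 22.115

22.115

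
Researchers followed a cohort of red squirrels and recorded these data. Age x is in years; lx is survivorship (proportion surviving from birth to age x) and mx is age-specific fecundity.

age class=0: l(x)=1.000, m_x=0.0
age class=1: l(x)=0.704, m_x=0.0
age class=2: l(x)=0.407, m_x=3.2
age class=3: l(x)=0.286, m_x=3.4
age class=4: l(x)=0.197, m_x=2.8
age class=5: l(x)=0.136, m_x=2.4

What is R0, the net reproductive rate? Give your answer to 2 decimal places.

lx·mx by age: 0, 0, 1.3024, 0.9724, 0.5516, 0.3264
R0 = Σ lx·mx = 3.1528 → 3.15

3.15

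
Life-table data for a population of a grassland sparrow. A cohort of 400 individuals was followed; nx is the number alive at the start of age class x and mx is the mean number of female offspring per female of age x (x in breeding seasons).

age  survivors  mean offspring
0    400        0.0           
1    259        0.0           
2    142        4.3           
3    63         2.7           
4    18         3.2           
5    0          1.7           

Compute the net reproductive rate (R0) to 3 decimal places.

2.096

lx = nx/n0 = nx/400: 1, 0.6475, 0.355, 0.1575, 0.045, 0
lx·mx by age: 0, 0, 1.5265, 0.42525, 0.144, 0
R0 = Σ lx·mx = 2.09575 → 2.096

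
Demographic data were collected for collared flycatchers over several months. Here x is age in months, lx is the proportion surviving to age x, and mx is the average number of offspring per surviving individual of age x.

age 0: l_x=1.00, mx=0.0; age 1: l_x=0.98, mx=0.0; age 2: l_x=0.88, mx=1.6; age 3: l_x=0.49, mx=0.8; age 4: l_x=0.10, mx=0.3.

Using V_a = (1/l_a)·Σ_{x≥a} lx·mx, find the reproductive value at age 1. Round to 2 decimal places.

lx·mx for x ≥ 1: 0, 1.408, 0.392, 0.03 → sum = 1.83
V_1 = 1.83 / l_1 = 1.83 / 0.98 = 1.867347… → 1.87

1.87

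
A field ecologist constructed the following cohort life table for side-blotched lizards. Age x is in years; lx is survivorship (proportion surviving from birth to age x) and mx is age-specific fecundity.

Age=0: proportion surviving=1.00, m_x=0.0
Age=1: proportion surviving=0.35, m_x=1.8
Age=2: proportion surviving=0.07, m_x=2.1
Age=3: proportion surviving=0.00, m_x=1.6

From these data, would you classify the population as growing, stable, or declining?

declining

R0 = Σ lx·mx = 0 + 0.63 + 0.147 + 0 = 0.777
R0 < 1, so the population is declining.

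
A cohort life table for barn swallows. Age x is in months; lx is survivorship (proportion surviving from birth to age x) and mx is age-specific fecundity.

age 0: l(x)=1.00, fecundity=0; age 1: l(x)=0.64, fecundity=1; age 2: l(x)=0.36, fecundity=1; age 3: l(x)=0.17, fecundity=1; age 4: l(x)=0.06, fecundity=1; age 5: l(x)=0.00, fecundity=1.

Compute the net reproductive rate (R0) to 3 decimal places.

1.230

lx·mx by age: 0, 0.64, 0.36, 0.17, 0.06, 0
R0 = Σ lx·mx = 1.23 → 1.230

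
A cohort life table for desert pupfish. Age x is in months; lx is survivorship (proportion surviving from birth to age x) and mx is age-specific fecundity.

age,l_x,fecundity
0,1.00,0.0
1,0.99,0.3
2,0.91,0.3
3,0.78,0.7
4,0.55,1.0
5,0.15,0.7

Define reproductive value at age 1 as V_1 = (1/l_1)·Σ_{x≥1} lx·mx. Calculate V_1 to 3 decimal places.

lx·mx for x ≥ 1: 0.297, 0.273, 0.546, 0.55, 0.105 → sum = 1.771
V_1 = 1.771 / l_1 = 1.771 / 0.99 = 1.788889… → 1.789

1.789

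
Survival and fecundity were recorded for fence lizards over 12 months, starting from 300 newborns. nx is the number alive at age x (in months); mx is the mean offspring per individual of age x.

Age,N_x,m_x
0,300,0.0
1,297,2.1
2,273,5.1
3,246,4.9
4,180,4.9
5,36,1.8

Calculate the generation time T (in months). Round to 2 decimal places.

2.61

lx = nx/n0 = nx/300: 1, 0.99, 0.91, 0.82, 0.6, 0.12
lx·mx: 0, 2.079, 4.641, 4.018, 2.94, 0.216 → R0 = 13.894
x·lx·mx: 0, 2.079, 9.282, 12.054, 11.76, 1.08 → Σ = 36.255
T = 36.255 / 13.894 = 2.6094… → 2.61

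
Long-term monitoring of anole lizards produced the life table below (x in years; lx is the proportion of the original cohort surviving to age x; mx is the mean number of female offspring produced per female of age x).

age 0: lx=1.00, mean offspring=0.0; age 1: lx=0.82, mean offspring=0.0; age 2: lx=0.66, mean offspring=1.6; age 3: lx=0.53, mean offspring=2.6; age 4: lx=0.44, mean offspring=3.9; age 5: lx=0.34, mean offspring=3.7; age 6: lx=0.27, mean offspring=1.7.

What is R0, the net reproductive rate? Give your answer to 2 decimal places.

lx·mx by age: 0, 0, 1.056, 1.378, 1.716, 1.258, 0.459
R0 = Σ lx·mx = 5.867 → 5.87

5.87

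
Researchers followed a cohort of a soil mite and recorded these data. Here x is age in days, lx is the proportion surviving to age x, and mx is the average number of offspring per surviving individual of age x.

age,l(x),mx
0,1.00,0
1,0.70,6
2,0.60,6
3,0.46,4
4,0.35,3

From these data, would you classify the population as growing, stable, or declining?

growing

R0 = Σ lx·mx = 0 + 4.2 + 3.6 + 1.84 + 1.05 = 10.69
R0 > 1, so the population is growing.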